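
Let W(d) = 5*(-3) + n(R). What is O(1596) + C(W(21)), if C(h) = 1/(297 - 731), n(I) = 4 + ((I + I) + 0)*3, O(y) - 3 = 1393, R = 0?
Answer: 605863/434 ≈ 1396.0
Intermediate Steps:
O(y) = 1396 (O(y) = 3 + 1393 = 1396)
n(I) = 4 + 6*I (n(I) = 4 + (2*I + 0)*3 = 4 + (2*I)*3 = 4 + 6*I)
W(d) = -11 (W(d) = 5*(-3) + (4 + 6*0) = -15 + (4 + 0) = -15 + 4 = -11)
C(h) = -1/434 (C(h) = 1/(-434) = -1/434)
O(1596) + C(W(21)) = 1396 - 1/434 = 605863/434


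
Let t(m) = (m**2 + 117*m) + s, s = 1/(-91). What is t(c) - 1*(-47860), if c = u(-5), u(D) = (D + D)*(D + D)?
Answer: 6329959/91 ≈ 69560.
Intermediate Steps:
s = -1/91 ≈ -0.010989
u(D) = 4*D**2 (u(D) = (2*D)*(2*D) = 4*D**2)
c = 100 (c = 4*(-5)**2 = 4*25 = 100)
t(m) = -1/91 + m**2 + 117*m (t(m) = (m**2 + 117*m) - 1/91 = -1/91 + m**2 + 117*m)
t(c) - 1*(-47860) = (-1/91 + 100**2 + 117*100) - 1*(-47860) = (-1/91 + 10000 + 11700) + 47860 = 1974699/91 + 47860 = 6329959/91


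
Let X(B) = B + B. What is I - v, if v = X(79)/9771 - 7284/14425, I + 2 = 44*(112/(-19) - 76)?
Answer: -9653820167384/2677986825 ≈ -3604.9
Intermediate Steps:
I = -68502/19 (I = -2 + 44*(112/(-19) - 76) = -2 + 44*(112*(-1/19) - 76) = -2 + 44*(-112/19 - 76) = -2 + 44*(-1556/19) = -2 - 68464/19 = -68502/19 ≈ -3605.4)
X(B) = 2*B
v = -68892814/140946675 (v = (2*79)/9771 - 7284/14425 = 158*(1/9771) - 7284*1/14425 = 158/9771 - 7284/14425 = -68892814/140946675 ≈ -0.48879)
I - v = -68502/19 - 1*(-68892814/140946675) = -68502/19 + 68892814/140946675 = -9653820167384/2677986825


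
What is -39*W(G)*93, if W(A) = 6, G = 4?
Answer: -21762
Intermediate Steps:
-39*W(G)*93 = -39*6*93 = -234*93 = -21762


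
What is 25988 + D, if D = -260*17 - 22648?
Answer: -1080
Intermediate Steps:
D = -27068 (D = -4420 - 22648 = -27068)
25988 + D = 25988 - 27068 = -1080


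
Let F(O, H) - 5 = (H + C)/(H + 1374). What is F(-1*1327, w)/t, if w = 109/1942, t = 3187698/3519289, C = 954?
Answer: 8912518448853/1417684589011 ≈ 6.2867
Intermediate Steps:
t = 3187698/3519289 (t = 3187698*(1/3519289) = 3187698/3519289 ≈ 0.90578)
w = 109/1942 (w = 109*(1/1942) = 109/1942 ≈ 0.056128)
F(O, H) = 5 + (954 + H)/(1374 + H) (F(O, H) = 5 + (H + 954)/(H + 1374) = 5 + (954 + H)/(1374 + H))
F(-1*1327, w)/t = (6*(1304 + 109/1942)/(1374 + 109/1942))/(3187698/3519289) = (6*(2532477/1942)/(2668417/1942))*(3519289/3187698) = (6*(1942/2668417)*(2532477/1942))*(3519289/3187698) = (15194862/2668417)*(3519289/3187698) = 8912518448853/1417684589011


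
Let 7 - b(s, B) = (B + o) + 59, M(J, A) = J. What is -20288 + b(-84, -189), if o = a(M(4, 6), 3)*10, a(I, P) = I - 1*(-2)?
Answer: -20211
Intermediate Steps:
a(I, P) = 2 + I (a(I, P) = I + 2 = 2 + I)
o = 60 (o = (2 + 4)*10 = 6*10 = 60)
b(s, B) = -112 - B (b(s, B) = 7 - ((B + 60) + 59) = 7 - ((60 + B) + 59) = 7 - (119 + B) = 7 + (-119 - B) = -112 - B)
-20288 + b(-84, -189) = -20288 + (-112 - 1*(-189)) = -20288 + (-112 + 189) = -20288 + 77 = -20211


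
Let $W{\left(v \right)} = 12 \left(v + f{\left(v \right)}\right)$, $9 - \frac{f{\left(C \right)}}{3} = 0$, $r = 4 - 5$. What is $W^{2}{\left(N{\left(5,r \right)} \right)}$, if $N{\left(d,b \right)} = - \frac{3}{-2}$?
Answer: $116964$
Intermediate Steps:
$r = -1$ ($r = 4 - 5 = -1$)
$f{\left(C \right)} = 27$ ($f{\left(C \right)} = 27 - 0 = 27 + 0 = 27$)
$N{\left(d,b \right)} = \frac{3}{2}$ ($N{\left(d,b \right)} = \left(-3\right) \left(- \frac{1}{2}\right) = \frac{3}{2}$)
$W{\left(v \right)} = 324 + 12 v$ ($W{\left(v \right)} = 12 \left(v + 27\right) = 12 \left(27 + v\right) = 324 + 12 v$)
$W^{2}{\left(N{\left(5,r \right)} \right)} = \left(324 + 12 \cdot \frac{3}{2}\right)^{2} = \left(324 + 18\right)^{2} = 342^{2} = 116964$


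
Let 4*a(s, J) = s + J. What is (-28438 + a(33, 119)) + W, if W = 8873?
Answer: -19527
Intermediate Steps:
a(s, J) = J/4 + s/4 (a(s, J) = (s + J)/4 = (J + s)/4 = J/4 + s/4)
(-28438 + a(33, 119)) + W = (-28438 + ((¼)*119 + (¼)*33)) + 8873 = (-28438 + (119/4 + 33/4)) + 8873 = (-28438 + 38) + 8873 = -28400 + 8873 = -19527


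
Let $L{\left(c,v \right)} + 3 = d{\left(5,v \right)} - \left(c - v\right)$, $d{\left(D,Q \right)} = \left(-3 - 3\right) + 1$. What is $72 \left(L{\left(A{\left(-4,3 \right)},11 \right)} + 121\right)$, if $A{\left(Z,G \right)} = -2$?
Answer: $9072$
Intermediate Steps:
$d{\left(D,Q \right)} = -5$ ($d{\left(D,Q \right)} = -6 + 1 = -5$)
$L{\left(c,v \right)} = -8 + v - c$ ($L{\left(c,v \right)} = -3 - \left(5 + c - v\right) = -8 + v - c$)
$72 \left(L{\left(A{\left(-4,3 \right)},11 \right)} + 121\right) = 72 \left(\left(-8 + 11 - -2\right) + 121\right) = 72 \left(\left(-8 + 11 + 2\right) + 121\right) = 72 \left(5 + 121\right) = 72 \cdot 126 = 9072$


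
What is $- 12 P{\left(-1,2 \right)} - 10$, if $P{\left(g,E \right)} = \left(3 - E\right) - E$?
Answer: $2$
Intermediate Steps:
$P{\left(g,E \right)} = 3 - 2 E$
$- 12 P{\left(-1,2 \right)} - 10 = - 12 \left(3 - 4\right) - 10 = \left(-12\right) \left(-1\right) - 10 = 12 - 10 = 2$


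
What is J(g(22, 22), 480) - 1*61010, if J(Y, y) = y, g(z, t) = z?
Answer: -60530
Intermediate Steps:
J(g(22, 22), 480) - 1*61010 = 480 - 1*61010 = 480 - 61010 = -60530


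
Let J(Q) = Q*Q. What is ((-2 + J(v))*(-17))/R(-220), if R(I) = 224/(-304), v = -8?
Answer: 10013/7 ≈ 1430.4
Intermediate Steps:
J(Q) = Q²
R(I) = -14/19 (R(I) = 224*(-1/304) = -14/19)
((-2 + J(v))*(-17))/R(-220) = ((-2 + (-8)²)*(-17))/(-14/19) = ((-2 + 64)*(-17))*(-19/14) = (62*(-17))*(-19/14) = -1054*(-19/14) = 10013/7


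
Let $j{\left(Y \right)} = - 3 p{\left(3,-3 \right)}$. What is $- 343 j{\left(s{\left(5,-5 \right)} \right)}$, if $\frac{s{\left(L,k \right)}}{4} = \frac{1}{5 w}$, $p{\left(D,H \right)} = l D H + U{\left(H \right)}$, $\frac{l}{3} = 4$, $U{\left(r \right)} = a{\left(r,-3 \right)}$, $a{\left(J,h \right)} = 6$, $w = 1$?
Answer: $-104958$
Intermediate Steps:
$U{\left(r \right)} = 6$
$l = 12$ ($l = 3 \cdot 4 = 12$)
$p{\left(D,H \right)} = 6 + 12 D H$ ($p{\left(D,H \right)} = 12 D H + 6 = 6 + 12 D H$)
$s{\left(L,k \right)} = \frac{4}{5}$ ($s{\left(L,k \right)} = \frac{4}{5 \cdot 1} = \frac{4}{5}$)
$j{\left(Y \right)} = 306$ ($j{\left(Y \right)} = - 3 \left(6 + 12 \cdot 3 \left(-3\right)\right) = - 3 \left(6 - 108\right) = \left(-3\right) \left(-102\right) = 306$)
$- 343 j{\left(s{\left(5,-5 \right)} \right)} = \left(-343\right) 306 = -104958$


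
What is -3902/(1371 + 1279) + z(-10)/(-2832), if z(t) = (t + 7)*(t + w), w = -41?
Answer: -1909319/1250800 ≈ -1.5265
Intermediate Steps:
z(t) = (-41 + t)*(7 + t) (z(t) = (t + 7)*(t - 41) = (7 + t)*(-41 + t) = (-41 + t)*(7 + t))
-3902/(1371 + 1279) + z(-10)/(-2832) = -3902/(1371 + 1279) + (-287 + (-10)**2 - 34*(-10))/(-2832) = -3902/2650 + (-287 + 100 + 340)*(-1/2832) = -3902*1/2650 + 153*(-1/2832) = -1951/1325 - 51/944 = -1909319/1250800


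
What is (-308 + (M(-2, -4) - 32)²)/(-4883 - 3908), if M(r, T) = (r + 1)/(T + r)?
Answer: -25393/316476 ≈ -0.080237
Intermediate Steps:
M(r, T) = (1 + r)/(T + r)
(-308 + (M(-2, -4) - 32)²)/(-4883 - 3908) = (-308 + ((1 - 2)/(-4 - 2) - 32)²)/(-4883 - 3908) = (-308 + (-1/(-6) - 32)²)/(-8791) = (-308 + (-⅙*(-1) - 32)²)*(-1/8791) = (-308 + (⅙ - 32)²)*(-1/8791) = (-308 + (-191/6)²)*(-1/8791) = (-308 + 36481/36)*(-1/8791) = (25393/36)*(-1/8791) = -25393/316476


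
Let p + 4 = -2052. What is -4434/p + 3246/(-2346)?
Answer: 310699/401948 ≈ 0.77298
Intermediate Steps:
p = -2056 (p = -4 - 2052 = -2056)
-4434/p + 3246/(-2346) = -4434/(-2056) + 3246/(-2346) = -4434*(-1/2056) + 3246*(-1/2346) = 2217/1028 - 541/391 = 310699/401948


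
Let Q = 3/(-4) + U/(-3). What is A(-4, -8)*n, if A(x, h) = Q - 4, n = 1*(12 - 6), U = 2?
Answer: -65/2 ≈ -32.500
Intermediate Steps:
n = 6 (n = 1*6 = 6)
Q = -17/12 (Q = 3/(-4) + 2/(-3) = 3*(-¼) + 2*(-⅓) = -¾ - ⅔ = -17/12 ≈ -1.4167)
A(x, h) = -65/12 (A(x, h) = -17/12 - 4 = -65/12)
A(-4, -8)*n = -65/12*6 = -65/2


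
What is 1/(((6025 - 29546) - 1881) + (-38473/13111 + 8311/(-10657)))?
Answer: -139723927/3549786165936 ≈ -3.9361e-5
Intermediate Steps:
1/(((6025 - 29546) - 1881) + (-38473/13111 + 8311/(-10657))) = 1/((-23521 - 1881) + (-38473*1/13111 + 8311*(-1/10657))) = 1/(-25402 + (-38473/13111 - 8311/10657)) = 1/(-25402 - 518972282/139723927) = 1/(-3549786165936/139723927) = -139723927/3549786165936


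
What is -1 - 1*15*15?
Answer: -226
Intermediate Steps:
-1 - 1*15*15 = -1 - 15*15 = -1 - 225 = -226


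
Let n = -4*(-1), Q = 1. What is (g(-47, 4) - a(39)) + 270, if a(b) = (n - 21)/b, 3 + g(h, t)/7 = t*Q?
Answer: 10820/39 ≈ 277.44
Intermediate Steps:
n = 4
g(h, t) = -21 + 7*t (g(h, t) = -21 + 7*(t*1) = -21 + 7*t)
a(b) = -17/b (a(b) = (4 - 21)/b = -17/b)
(g(-47, 4) - a(39)) + 270 = ((-21 + 7*4) - (-17)/39) + 270 = ((-21 + 28) - (-17)/39) + 270 = (7 - 1*(-17/39)) + 270 = (7 + 17/39) + 270 = 290/39 + 270 = 10820/39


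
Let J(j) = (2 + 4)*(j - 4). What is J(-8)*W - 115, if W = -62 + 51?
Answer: 677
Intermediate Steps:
J(j) = -24 + 6*j (J(j) = 6*(-4 + j) = -24 + 6*j)
W = -11
J(-8)*W - 115 = (-24 + 6*(-8))*(-11) - 115 = (-24 - 48)*(-11) - 115 = -72*(-11) - 115 = 792 - 115 = 677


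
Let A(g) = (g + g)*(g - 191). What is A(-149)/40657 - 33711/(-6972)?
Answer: 692330389/94486868 ≈ 7.3273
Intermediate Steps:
A(g) = 2*g*(-191 + g) (A(g) = (2*g)*(-191 + g) = 2*g*(-191 + g))
A(-149)/40657 - 33711/(-6972) = (2*(-149)*(-191 - 149))/40657 - 33711/(-6972) = (2*(-149)*(-340))*(1/40657) - 33711*(-1/6972) = 101320*(1/40657) + 11237/2324 = 101320/40657 + 11237/2324 = 692330389/94486868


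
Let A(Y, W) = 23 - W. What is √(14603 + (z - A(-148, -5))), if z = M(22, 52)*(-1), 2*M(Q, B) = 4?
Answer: √14573 ≈ 120.72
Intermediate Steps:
M(Q, B) = 2 (M(Q, B) = (½)*4 = 2)
z = -2 (z = 2*(-1) = -2)
√(14603 + (z - A(-148, -5))) = √(14603 + (-2 - (23 - 1*(-5)))) = √(14603 + (-2 - (23 + 5))) = √(14603 + (-2 - 1*28)) = √(14603 + (-2 - 28)) = √(14603 - 30) = √14573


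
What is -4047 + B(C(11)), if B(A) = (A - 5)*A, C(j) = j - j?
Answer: -4047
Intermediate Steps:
C(j) = 0
B(A) = A*(-5 + A) (B(A) = (-5 + A)*A = A*(-5 + A))
-4047 + B(C(11)) = -4047 + 0*(-5 + 0) = -4047 + 0*(-5) = -4047 + 0 = -4047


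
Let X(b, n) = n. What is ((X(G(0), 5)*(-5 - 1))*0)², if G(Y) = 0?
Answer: 0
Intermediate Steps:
((X(G(0), 5)*(-5 - 1))*0)² = ((5*(-5 - 1))*0)² = ((5*(-6))*0)² = (-30*0)² = 0² = 0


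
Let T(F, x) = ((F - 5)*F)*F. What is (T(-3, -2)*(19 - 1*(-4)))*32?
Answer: -52992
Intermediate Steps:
T(F, x) = F²*(-5 + F) (T(F, x) = ((-5 + F)*F)*F = (F*(-5 + F))*F = F²*(-5 + F))
(T(-3, -2)*(19 - 1*(-4)))*32 = (((-3)²*(-5 - 3))*(19 - 1*(-4)))*32 = ((9*(-8))*(19 + 4))*32 = -72*23*32 = -1656*32 = -52992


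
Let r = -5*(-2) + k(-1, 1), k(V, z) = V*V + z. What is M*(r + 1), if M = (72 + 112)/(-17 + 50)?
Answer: 2392/33 ≈ 72.485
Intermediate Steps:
M = 184/33 ≈ 5.5758
k(V, z) = z + V² (k(V, z) = V² + z = z + V²)
r = 12 (r = -5*(-2) + (1 + (-1)²) = 10 + (1 + 1) = 10 + 2 = 12)
M*(r + 1) = 184*(12 + 1)/33 = (184/33)*13 = 2392/33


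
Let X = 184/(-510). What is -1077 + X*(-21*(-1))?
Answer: -92189/85 ≈ -1084.6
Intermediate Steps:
X = -92/255 (X = 184*(-1/510) = -92/255 ≈ -0.36078)
-1077 + X*(-21*(-1)) = -1077 - (-644)*(-1)/85 = -1077 - 92/255*21 = -1077 - 644/85 = -92189/85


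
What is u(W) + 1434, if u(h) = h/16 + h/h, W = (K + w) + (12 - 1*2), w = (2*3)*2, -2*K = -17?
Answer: 45981/32 ≈ 1436.9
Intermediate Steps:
K = 17/2 (K = -½*(-17) = 17/2 ≈ 8.5000)
w = 12 (w = 6*2 = 12)
W = 61/2 (W = (17/2 + 12) + (12 - 1*2) = 41/2 + (12 - 2) = 41/2 + 10 = 61/2 ≈ 30.500)
u(h) = 1 + h/16 (u(h) = h*(1/16) + 1 = h/16 + 1 = 1 + h/16)
u(W) + 1434 = (1 + (1/16)*(61/2)) + 1434 = (1 + 61/32) + 1434 = 93/32 + 1434 = 45981/32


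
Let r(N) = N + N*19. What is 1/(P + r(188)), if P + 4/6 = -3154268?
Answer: -3/9451526 ≈ -3.1741e-7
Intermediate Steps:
r(N) = 20*N (r(N) = N + 19*N = 20*N)
P = -9462806/3 (P = -2/3 - 3154268 = -9462806/3 ≈ -3.1543e+6)
1/(P + r(188)) = 1/(-9462806/3 + 20*188) = 1/(-9462806/3 + 3760) = 1/(-9451526/3) = -3/9451526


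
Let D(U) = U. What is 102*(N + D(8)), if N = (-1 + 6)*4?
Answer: 2856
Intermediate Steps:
N = 20 (N = 5*4 = 20)
102*(N + D(8)) = 102*(20 + 8) = 102*28 = 2856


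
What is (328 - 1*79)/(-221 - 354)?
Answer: -249/575 ≈ -0.43304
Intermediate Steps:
(328 - 1*79)/(-221 - 354) = (328 - 79)/(-575) = 249*(-1/575) = -249/575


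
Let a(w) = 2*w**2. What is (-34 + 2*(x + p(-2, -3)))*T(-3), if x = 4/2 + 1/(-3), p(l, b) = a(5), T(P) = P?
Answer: -208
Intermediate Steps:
p(l, b) = 50 (p(l, b) = 2*5**2 = 2*25 = 50)
x = 5/3 (x = 4*(1/2) + 1*(-1/3) = 2 - 1/3 = 5/3 ≈ 1.6667)
(-34 + 2*(x + p(-2, -3)))*T(-3) = (-34 + 2*(5/3 + 50))*(-3) = (-34 + 2*(155/3))*(-3) = (-34 + 310/3)*(-3) = (208/3)*(-3) = -208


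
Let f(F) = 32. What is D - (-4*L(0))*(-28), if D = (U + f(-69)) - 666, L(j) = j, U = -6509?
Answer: -7143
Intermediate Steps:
D = -7143 (D = (-6509 + 32) - 666 = -6477 - 666 = -7143)
D - (-4*L(0))*(-28) = -7143 - (-4*0)*(-28) = -7143 - 0*(-28) = -7143 - 1*0 = -7143 + 0 = -7143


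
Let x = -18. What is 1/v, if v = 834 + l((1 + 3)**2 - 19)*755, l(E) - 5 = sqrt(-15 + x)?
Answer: 419/3641246 - 755*I*sqrt(33)/40053706 ≈ 0.00011507 - 0.00010828*I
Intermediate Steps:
l(E) = 5 + I*sqrt(33) (l(E) = 5 + sqrt(-15 - 18) = 5 + sqrt(-33) = 5 + I*sqrt(33))
v = 4609 + 755*I*sqrt(33) (v = 834 + (5 + I*sqrt(33))*755 = 834 + (3775 + 755*I*sqrt(33)) = 4609 + 755*I*sqrt(33) ≈ 4609.0 + 4337.1*I)
1/v = 1/(4609 + 755*I*sqrt(33))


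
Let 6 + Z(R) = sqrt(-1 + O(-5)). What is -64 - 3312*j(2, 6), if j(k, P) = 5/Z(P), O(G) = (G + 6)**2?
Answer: 2696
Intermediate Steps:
O(G) = (6 + G)**2
Z(R) = -6 (Z(R) = -6 + sqrt(-1 + (6 - 5)**2) = -6 + sqrt(-1 + 1**2) = -6 + sqrt(-1 + 1) = -6 + sqrt(0) = -6 + 0 = -6)
j(k, P) = -5/6 (j(k, P) = 5/(-6) = 5*(-1/6) = -5/6)
-64 - 3312*j(2, 6) = -64 - 3312*(-5)/6 = -64 - 138*(-20) = -64 + 2760 = 2696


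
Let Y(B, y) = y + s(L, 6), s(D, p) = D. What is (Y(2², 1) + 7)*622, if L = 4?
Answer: 7464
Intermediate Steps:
Y(B, y) = 4 + y (Y(B, y) = y + 4 = 4 + y)
(Y(2², 1) + 7)*622 = ((4 + 1) + 7)*622 = (5 + 7)*622 = 12*622 = 7464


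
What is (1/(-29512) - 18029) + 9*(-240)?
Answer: -595817769/29512 ≈ -20189.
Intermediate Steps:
(1/(-29512) - 18029) + 9*(-240) = (-1/29512 - 18029) - 2160 = -532071849/29512 - 2160 = -595817769/29512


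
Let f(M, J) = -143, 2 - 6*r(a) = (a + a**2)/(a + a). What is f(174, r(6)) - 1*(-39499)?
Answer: 39356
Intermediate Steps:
r(a) = 1/3 - (a + a**2)/(12*a) (r(a) = 1/3 - (a + a**2)/(6*(a + a)) = 1/3 - (a + a**2)/(6*(2*a)) = 1/3 - (a + a**2)*1/(2*a)/6 = 1/3 - (a + a**2)/(12*a))
f(174, r(6)) - 1*(-39499) = -143 - 1*(-39499) = -143 + 39499 = 39356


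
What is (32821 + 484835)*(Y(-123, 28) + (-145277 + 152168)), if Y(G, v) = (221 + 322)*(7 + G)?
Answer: -29038948632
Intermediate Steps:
Y(G, v) = 3801 + 543*G (Y(G, v) = 543*(7 + G) = 3801 + 543*G)
(32821 + 484835)*(Y(-123, 28) + (-145277 + 152168)) = (32821 + 484835)*((3801 + 543*(-123)) + (-145277 + 152168)) = 517656*((3801 - 66789) + 6891) = 517656*(-62988 + 6891) = 517656*(-56097) = -29038948632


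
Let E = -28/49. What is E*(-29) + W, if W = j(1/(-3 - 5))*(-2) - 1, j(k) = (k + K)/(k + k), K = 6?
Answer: 438/7 ≈ 62.571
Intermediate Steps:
j(k) = (6 + k)/(2*k) (j(k) = (k + 6)/(k + k) = (6 + k)/((2*k)) = (6 + k)*(1/(2*k)) = (6 + k)/(2*k))
W = 46 (W = ((6 + 1/(-3 - 5))/(2*(1/(-3 - 5))))*(-2) - 1 = ((6 + 1/(-8))/(2*(1/(-8))))*(-2) - 1 = ((6 - ⅛)/(2*(-⅛)))*(-2) - 1 = ((½)*(-8)*(47/8))*(-2) - 1 = -47/2*(-2) - 1 = 47 - 1 = 46)
E = -4/7 (E = -28*1/49 = -4/7 ≈ -0.57143)
E*(-29) + W = -4/7*(-29) + 46 = 116/7 + 46 = 438/7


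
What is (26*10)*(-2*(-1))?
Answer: 520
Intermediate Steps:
(26*10)*(-2*(-1)) = 260*2 = 520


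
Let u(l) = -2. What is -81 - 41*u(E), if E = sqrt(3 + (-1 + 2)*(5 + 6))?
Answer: 1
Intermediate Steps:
E = sqrt(14) (E = sqrt(3 + 1*11) = sqrt(3 + 11) = sqrt(14) ≈ 3.7417)
-81 - 41*u(E) = -81 - 41*(-2) = -81 + 82 = 1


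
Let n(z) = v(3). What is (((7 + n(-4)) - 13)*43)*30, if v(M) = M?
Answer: -3870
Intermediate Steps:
n(z) = 3
(((7 + n(-4)) - 13)*43)*30 = (((7 + 3) - 13)*43)*30 = ((10 - 13)*43)*30 = -3*43*30 = -129*30 = -3870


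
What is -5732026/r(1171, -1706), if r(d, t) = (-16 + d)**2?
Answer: -5732026/1334025 ≈ -4.2968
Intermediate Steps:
-5732026/r(1171, -1706) = -5732026/(-16 + 1171)**2 = -5732026/(1155**2) = -5732026/1334025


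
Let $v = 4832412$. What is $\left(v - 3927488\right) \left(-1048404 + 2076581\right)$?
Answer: $930422043548$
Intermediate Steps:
$\left(v - 3927488\right) \left(-1048404 + 2076581\right) = \left(4832412 - 3927488\right) \left(-1048404 + 2076581\right) = 904924 \cdot 1028177 = 930422043548$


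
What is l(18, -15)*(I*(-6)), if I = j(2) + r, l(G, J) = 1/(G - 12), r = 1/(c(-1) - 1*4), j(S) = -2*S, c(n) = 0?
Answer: 17/4 ≈ 4.2500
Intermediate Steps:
r = -1/4 (r = 1/(0 - 1*4) = 1/(0 - 4) = 1/(-4) = -1/4 ≈ -0.25000)
l(G, J) = 1/(-12 + G)
I = -17/4 (I = -2*2 - 1/4 = -4 - 1/4 = -17/4 ≈ -4.2500)
l(18, -15)*(I*(-6)) = (-17/4*(-6))/(-12 + 18) = (51/2)/6 = (1/6)*(51/2) = 17/4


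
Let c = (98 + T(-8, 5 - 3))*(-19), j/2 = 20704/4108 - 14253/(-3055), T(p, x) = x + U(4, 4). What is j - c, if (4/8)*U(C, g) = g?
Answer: 499924634/241345 ≈ 2071.4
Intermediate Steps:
U(C, g) = 2*g
T(p, x) = 8 + x (T(p, x) = x + 2*4 = x + 8 = 8 + x)
j = 4684694/241345 (j = 2*(20704/4108 - 14253/(-3055)) = 2*(20704*(1/4108) - 14253*(-1/3055)) = 2*(5176/1027 + 14253/3055) = 2*(2342347/241345) = 4684694/241345 ≈ 19.411)
c = -2052 (c = (98 + (8 + (5 - 3)))*(-19) = (98 + (8 + 2))*(-19) = (98 + 10)*(-19) = 108*(-19) = -2052)
j - c = 4684694/241345 - 1*(-2052) = 4684694/241345 + 2052 = 499924634/241345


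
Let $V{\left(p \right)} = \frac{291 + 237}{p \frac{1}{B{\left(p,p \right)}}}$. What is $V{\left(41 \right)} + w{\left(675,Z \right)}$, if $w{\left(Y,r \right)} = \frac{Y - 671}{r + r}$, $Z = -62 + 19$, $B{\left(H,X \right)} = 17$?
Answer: $\frac{385886}{1763} \approx 218.88$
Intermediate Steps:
$Z = -43$
$w{\left(Y,r \right)} = \frac{-671 + Y}{2 r}$
$V{\left(p \right)} = \frac{8976}{p}$ ($V{\left(p \right)} = \frac{291 + 237}{p \frac{1}{17}} = \frac{528}{p \frac{1}{17}} = \frac{528}{\frac{1}{17} p} = 528 \frac{17}{p} = \frac{8976}{p}$)
$V{\left(41 \right)} + w{\left(675,Z \right)} = \frac{8976}{41} + \frac{-671 + 675}{2 \left(-43\right)} = 8976 \cdot \frac{1}{41} + \frac{1}{2} \left(- \frac{1}{43}\right) 4 = \frac{8976}{41} - \frac{2}{43} = \frac{385886}{1763}$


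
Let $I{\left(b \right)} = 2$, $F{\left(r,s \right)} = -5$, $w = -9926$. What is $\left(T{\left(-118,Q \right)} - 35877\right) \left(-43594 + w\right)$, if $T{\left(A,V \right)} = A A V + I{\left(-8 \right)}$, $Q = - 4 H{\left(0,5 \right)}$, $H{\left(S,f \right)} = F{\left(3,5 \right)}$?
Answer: $-12984219600$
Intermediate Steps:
$H{\left(S,f \right)} = -5$
$Q = 20$ ($Q = \left(-4\right) \left(-5\right) = 20$)
$T{\left(A,V \right)} = 2 + V A^{2}$ ($T{\left(A,V \right)} = A A V + 2 = A^{2} V + 2 = V A^{2} + 2 = 2 + V A^{2}$)
$\left(T{\left(-118,Q \right)} - 35877\right) \left(-43594 + w\right) = \left(\left(2 + 20 \left(-118\right)^{2}\right) - 35877\right) \left(-43594 - 9926\right) = \left(\left(2 + 20 \cdot 13924\right) - 35877\right) \left(-53520\right) = \left(\left(2 + 278480\right) - 35877\right) \left(-53520\right) = \left(278482 - 35877\right) \left(-53520\right) = 242605 \left(-53520\right) = -12984219600$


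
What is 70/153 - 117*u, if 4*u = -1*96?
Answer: 429694/153 ≈ 2808.5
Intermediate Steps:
u = -24 (u = (-1*96)/4 = (¼)*(-96) = -24)
70/153 - 117*u = 70/153 - 117*(-24) = 70*(1/153) + 2808 = 70/153 + 2808 = 429694/153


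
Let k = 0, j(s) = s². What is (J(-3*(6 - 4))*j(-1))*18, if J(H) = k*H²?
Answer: 0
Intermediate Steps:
J(H) = 0 (J(H) = 0*H² = 0)
(J(-3*(6 - 4))*j(-1))*18 = (0*(-1)²)*18 = (0*1)*18 = 0*18 = 0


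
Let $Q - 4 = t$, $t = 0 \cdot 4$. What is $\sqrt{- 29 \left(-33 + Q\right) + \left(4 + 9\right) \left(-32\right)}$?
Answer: $5 \sqrt{17} \approx 20.616$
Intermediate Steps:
$t = 0$
$Q = 4$ ($Q = 4 + 0 = 4$)
$\sqrt{- 29 \left(-33 + Q\right) + \left(4 + 9\right) \left(-32\right)} = \sqrt{- 29 \left(-33 + 4\right) + \left(4 + 9\right) \left(-32\right)} = \sqrt{\left(-29\right) \left(-29\right) + 13 \left(-32\right)} = \sqrt{841 - 416} = \sqrt{425} = 5 \sqrt{17}$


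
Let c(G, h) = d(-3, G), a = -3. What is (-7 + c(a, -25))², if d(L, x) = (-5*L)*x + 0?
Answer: 2704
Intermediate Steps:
d(L, x) = -5*L*x (d(L, x) = -5*L*x + 0 = -5*L*x)
c(G, h) = 15*G (c(G, h) = -5*(-3)*G = 15*G)
(-7 + c(a, -25))² = (-7 + 15*(-3))² = (-7 - 45)² = (-52)² = 2704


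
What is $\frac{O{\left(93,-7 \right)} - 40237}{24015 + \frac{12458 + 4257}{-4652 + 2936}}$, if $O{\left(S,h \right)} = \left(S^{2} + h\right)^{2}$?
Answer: $\frac{128088978732}{41193025} \approx 3109.5$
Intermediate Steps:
$O{\left(S,h \right)} = \left(h + S^{2}\right)^{2}$
$\frac{O{\left(93,-7 \right)} - 40237}{24015 + \frac{12458 + 4257}{-4652 + 2936}} = \frac{\left(-7 + 93^{2}\right)^{2} - 40237}{24015 + \frac{12458 + 4257}{-4652 + 2936}} = \frac{\left(-7 + 8649\right)^{2} - 40237}{24015 + \frac{16715}{-1716}} = \frac{8642^{2} - 40237}{24015 + 16715 \left(- \frac{1}{1716}\right)} = \frac{74684164 - 40237}{24015 - \frac{16715}{1716}} = \frac{74643927}{\frac{41193025}{1716}} = 74643927 \cdot \frac{1716}{41193025} = \frac{128088978732}{41193025}$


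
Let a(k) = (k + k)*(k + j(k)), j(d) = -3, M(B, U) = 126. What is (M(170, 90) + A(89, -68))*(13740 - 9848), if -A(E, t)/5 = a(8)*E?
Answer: -138064808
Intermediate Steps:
a(k) = 2*k*(-3 + k) (a(k) = (k + k)*(k - 3) = (2*k)*(-3 + k) = 2*k*(-3 + k))
A(E, t) = -400*E (A(E, t) = -5*2*8*(-3 + 8)*E = -5*2*8*5*E = -400*E)
(M(170, 90) + A(89, -68))*(13740 - 9848) = (126 - 400*89)*(13740 - 9848) = (126 - 35600)*3892 = -35474*3892 = -138064808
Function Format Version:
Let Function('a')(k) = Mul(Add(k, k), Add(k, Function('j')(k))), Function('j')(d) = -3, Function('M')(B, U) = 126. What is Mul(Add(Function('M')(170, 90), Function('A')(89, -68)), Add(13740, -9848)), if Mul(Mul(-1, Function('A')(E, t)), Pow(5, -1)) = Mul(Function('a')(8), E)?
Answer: -138064808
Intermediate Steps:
Function('a')(k) = Mul(2, k, Add(-3, k)) (Function('a')(k) = Mul(Add(k, k), Add(k, -3)) = Mul(Mul(2, k), Add(-3, k)) = Mul(2, k, Add(-3, k)))
Function('A')(E, t) = Mul(-400, E) (Function('A')(E, t) = Mul(-5, Mul(Mul(2, 8, Add(-3, 8)), E)) = Mul(-5, Mul(Mul(2, 8, 5), E)) = Mul(-5, Mul(80, E)) = Mul(-400, E))
Mul(Add(Function('M')(170, 90), Function('A')(89, -68)), Add(13740, -9848)) = Mul(Add(126, Mul(-400, 89)), Add(13740, -9848)) = Mul(Add(126, -35600), 3892) = Mul(-35474, 3892) = -138064808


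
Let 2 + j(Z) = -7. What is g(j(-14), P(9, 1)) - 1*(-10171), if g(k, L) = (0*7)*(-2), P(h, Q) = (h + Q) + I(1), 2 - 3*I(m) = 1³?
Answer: 10171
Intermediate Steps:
j(Z) = -9 (j(Z) = -2 - 7 = -9)
I(m) = ⅓ (I(m) = ⅔ - ⅓*1³ = ⅔ - ⅓*1 = ⅔ - ⅓ = ⅓)
P(h, Q) = ⅓ + Q + h (P(h, Q) = (h + Q) + ⅓ = (Q + h) + ⅓ = ⅓ + Q + h)
g(k, L) = 0 (g(k, L) = 0*(-2) = 0)
g(j(-14), P(9, 1)) - 1*(-10171) = 0 - 1*(-10171) = 0 + 10171 = 10171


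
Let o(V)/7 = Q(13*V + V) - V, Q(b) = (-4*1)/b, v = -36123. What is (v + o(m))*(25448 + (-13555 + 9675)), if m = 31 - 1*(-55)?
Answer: -34059667968/43 ≈ -7.9209e+8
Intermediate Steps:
m = 86 (m = 31 + 55 = 86)
Q(b) = -4/b
o(V) = -7*V - 2/V (o(V) = 7*(-4/(13*V + V) - V) = 7*(-4*1/(14*V) - V) = 7*(-2/(7*V) - V) = 7*(-V - 2/(7*V)) = -7*V - 2/V)
(v + o(m))*(25448 + (-13555 + 9675)) = (-36123 + (-7*86 - 2/86))*(25448 + (-13555 + 9675)) = (-36123 + (-602 - 2*1/86))*(25448 - 3880) = (-36123 + (-602 - 1/43))*21568 = (-36123 - 25887/43)*21568 = -1579176/43*21568 = -34059667968/43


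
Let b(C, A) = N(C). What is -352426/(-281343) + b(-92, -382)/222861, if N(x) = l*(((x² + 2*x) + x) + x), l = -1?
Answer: 25421419286/20900127441 ≈ 1.2163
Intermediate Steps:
N(x) = -x² - 4*x (N(x) = -(((x² + 2*x) + x) + x) = -((x² + 3*x) + x) = -(x² + 4*x) = -x² - 4*x)
b(C, A) = -C*(4 + C)
-352426/(-281343) + b(-92, -382)/222861 = -352426/(-281343) - 1*(-92)*(4 - 92)/222861 = -352426*(-1/281343) - 1*(-92)*(-88)*(1/222861) = 352426/281343 - 8096*1/222861 = 352426/281343 - 8096/222861 = 25421419286/20900127441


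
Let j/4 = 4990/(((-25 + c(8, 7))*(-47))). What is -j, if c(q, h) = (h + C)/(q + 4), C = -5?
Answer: -119760/7003 ≈ -17.101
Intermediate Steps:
c(q, h) = (-5 + h)/(4 + q) (c(q, h) = (h - 5)/(q + 4) = (-5 + h)/(4 + q))
j = 119760/7003 (j = 4*(4990/(((-25 + (-5 + 7)/(4 + 8))*(-47)))) = 4*(4990/(((-25 + 2/12)*(-47)))) = 4*(4990/(((-25 + (1/12)*2)*(-47)))) = 4*(4990/(((-25 + 1/6)*(-47)))) = 4*(4990/((-149/6*(-47)))) = 4*(4990/(7003/6)) = 4*(4990*(6/7003)) = 4*(29940/7003) = 119760/7003 ≈ 17.101)
-j = -1*119760/7003 = -119760/7003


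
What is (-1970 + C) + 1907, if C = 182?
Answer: 119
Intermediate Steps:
(-1970 + C) + 1907 = (-1970 + 182) + 1907 = -1788 + 1907 = 119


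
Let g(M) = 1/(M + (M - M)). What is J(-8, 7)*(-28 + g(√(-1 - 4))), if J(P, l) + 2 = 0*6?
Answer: 56 + 2*I*√5/5 ≈ 56.0 + 0.89443*I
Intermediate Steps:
g(M) = 1/M (g(M) = 1/(M + 0) = 1/M)
J(P, l) = -2 (J(P, l) = -2 + 0*6 = -2 + 0 = -2)
J(-8, 7)*(-28 + g(√(-1 - 4))) = -2*(-28 + 1/(√(-1 - 4))) = -2*(-28 + 1/(√(-5))) = -2*(-28 + 1/(I*√5)) = -2*(-28 - I*√5/5) = 56 + 2*I*√5/5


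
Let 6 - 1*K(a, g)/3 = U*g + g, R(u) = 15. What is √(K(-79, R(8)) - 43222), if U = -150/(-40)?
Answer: I*√173671/2 ≈ 208.37*I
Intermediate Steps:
U = 15/4 (U = -150*(-1/40) = 15/4 ≈ 3.7500)
K(a, g) = 18 - 57*g/4 (K(a, g) = 18 - 3*(15*g/4 + g) = 18 - 57*g/4)
√(K(-79, R(8)) - 43222) = √((18 - 57/4*15) - 43222) = √((18 - 855/4) - 43222) = √(-783/4 - 43222) = √(-173671/4) = I*√173671/2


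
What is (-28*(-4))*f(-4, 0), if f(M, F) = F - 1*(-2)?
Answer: 224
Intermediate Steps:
f(M, F) = 2 + F (f(M, F) = F + 2 = 2 + F)
(-28*(-4))*f(-4, 0) = (-28*(-4))*(2 + 0) = 112*2 = 224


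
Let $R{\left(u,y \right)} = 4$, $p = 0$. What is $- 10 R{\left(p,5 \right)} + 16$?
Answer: $-24$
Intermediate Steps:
$- 10 R{\left(p,5 \right)} + 16 = \left(-10\right) 4 + 16 = -40 + 16 = -24$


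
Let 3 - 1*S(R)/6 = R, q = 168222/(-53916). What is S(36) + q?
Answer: -1807265/8986 ≈ -201.12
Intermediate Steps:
q = -28037/8986 (q = 168222*(-1/53916) = -28037/8986 ≈ -3.1201)
S(R) = 18 - 6*R
S(36) + q = (18 - 6*36) - 28037/8986 = (18 - 216) - 28037/8986 = -198 - 28037/8986 = -1807265/8986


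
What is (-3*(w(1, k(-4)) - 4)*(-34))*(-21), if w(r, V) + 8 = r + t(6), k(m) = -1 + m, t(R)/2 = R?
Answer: -2142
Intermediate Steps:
t(R) = 2*R
w(r, V) = 4 + r (w(r, V) = -8 + (r + 2*6) = -8 + (r + 12) = -8 + (12 + r) = 4 + r)
(-3*(w(1, k(-4)) - 4)*(-34))*(-21) = (-3*((4 + 1) - 4)*(-34))*(-21) = (-3*(5 - 4)*(-34))*(-21) = (-3*1*(-34))*(-21) = -3*(-34)*(-21) = 102*(-21) = -2142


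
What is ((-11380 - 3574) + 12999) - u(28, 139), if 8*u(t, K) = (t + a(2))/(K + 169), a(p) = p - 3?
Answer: -4817147/2464 ≈ -1955.0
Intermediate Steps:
a(p) = -3 + p
u(t, K) = (-1 + t)/(8*(169 + K)) (u(t, K) = ((t + (-3 + 2))/(K + 169))/8 = ((t - 1)/(169 + K))/8 = ((-1 + t)/(169 + K))/8 = (-1 + t)/(8*(169 + K)))
((-11380 - 3574) + 12999) - u(28, 139) = ((-11380 - 3574) + 12999) - (-1 + 28)/(8*(169 + 139)) = (-14954 + 12999) - 27/(8*308) = -1955 - 27/(8*308) = -1955 - 1*27/2464 = -1955 - 27/2464 = -4817147/2464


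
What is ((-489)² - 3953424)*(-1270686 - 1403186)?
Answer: 9931570791216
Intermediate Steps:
((-489)² - 3953424)*(-1270686 - 1403186) = (239121 - 3953424)*(-2673872) = -3714303*(-2673872) = 9931570791216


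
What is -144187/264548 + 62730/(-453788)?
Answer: -500155039/732004316 ≈ -0.68327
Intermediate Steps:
-144187/264548 + 62730/(-453788) = -144187*1/264548 + 62730*(-1/453788) = -144187/264548 - 765/5534 = -500155039/732004316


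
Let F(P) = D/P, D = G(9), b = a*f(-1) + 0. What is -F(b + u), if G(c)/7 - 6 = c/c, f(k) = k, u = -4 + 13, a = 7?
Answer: -49/2 ≈ -24.500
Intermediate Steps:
u = 9
b = -7 (b = 7*(-1) + 0 = -7 + 0 = -7)
G(c) = 49 (G(c) = 42 + 7*(c/c) = 42 + 7*1 = 42 + 7 = 49)
D = 49
F(P) = 49/P
-F(b + u) = -49/(-7 + 9) = -49/2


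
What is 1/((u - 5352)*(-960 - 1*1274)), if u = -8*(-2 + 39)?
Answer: 1/12617632 ≈ 7.9254e-8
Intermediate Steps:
u = -296 (u = -8*37 = -296)
1/((u - 5352)*(-960 - 1*1274)) = 1/((-296 - 5352)*(-960 - 1*1274)) = 1/((-5648)*(-960 - 1274)) = -1/5648/(-2234) = -1/5648*(-1/2234) = 1/12617632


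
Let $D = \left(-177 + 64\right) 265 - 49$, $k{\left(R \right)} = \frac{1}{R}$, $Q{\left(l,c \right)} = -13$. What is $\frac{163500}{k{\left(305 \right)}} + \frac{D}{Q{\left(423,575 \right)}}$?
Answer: $\frac{648307494}{13} \approx 4.987 \cdot 10^{7}$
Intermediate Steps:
$D = -29994$ ($D = \left(-113\right) 265 - 49 = -29945 - 49 = -29994$)
$\frac{163500}{k{\left(305 \right)}} + \frac{D}{Q{\left(423,575 \right)}} = \frac{163500}{\frac{1}{305}} - \frac{29994}{-13} = 163500 \frac{1}{\frac{1}{305}} - - \frac{29994}{13} = 163500 \cdot 305 + \frac{29994}{13} = 49867500 + \frac{29994}{13} = \frac{648307494}{13}$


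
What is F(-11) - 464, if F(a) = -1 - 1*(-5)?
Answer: -460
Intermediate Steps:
F(a) = 4 (F(a) = -1 + 5 = 4)
F(-11) - 464 = 4 - 464 = -460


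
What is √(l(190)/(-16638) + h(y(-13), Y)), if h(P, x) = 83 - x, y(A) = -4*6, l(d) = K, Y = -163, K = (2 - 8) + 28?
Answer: √17024525697/8319 ≈ 15.684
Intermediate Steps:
K = 22 (K = -6 + 28 = 22)
l(d) = 22
y(A) = -24
√(l(190)/(-16638) + h(y(-13), Y)) = √(22/(-16638) + (83 - 1*(-163))) = √(22*(-1/16638) + (83 + 163)) = √(-11/8319 + 246) = √(2046463/8319) = √17024525697/8319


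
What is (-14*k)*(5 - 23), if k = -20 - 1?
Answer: -5292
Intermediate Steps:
k = -21
(-14*k)*(5 - 23) = (-14*(-21))*(5 - 23) = 294*(-18) = -5292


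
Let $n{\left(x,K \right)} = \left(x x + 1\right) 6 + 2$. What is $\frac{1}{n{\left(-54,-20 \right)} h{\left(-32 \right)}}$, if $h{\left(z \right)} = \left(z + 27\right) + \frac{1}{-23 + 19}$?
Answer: $- \frac{1}{91896} \approx -1.0882 \cdot 10^{-5}$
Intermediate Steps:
$n{\left(x,K \right)} = 8 + 6 x^{2}$ ($n{\left(x,K \right)} = \left(x^{2} + 1\right) 6 + 2 = \left(1 + x^{2}\right) 6 + 2 = \left(6 + 6 x^{2}\right) + 2 = 8 + 6 x^{2}$)
$h{\left(z \right)} = \frac{107}{4} + z$ ($h{\left(z \right)} = \left(27 + z\right) + \frac{1}{-4} = \left(27 + z\right) - \frac{1}{4} = \frac{107}{4} + z$)
$\frac{1}{n{\left(-54,-20 \right)} h{\left(-32 \right)}} = \frac{1}{\left(8 + 6 \left(-54\right)^{2}\right) \left(\frac{107}{4} - 32\right)} = \frac{1}{\left(8 + 6 \cdot 2916\right) \left(- \frac{21}{4}\right)} = \frac{1}{8 + 17496} \left(- \frac{4}{21}\right) = \frac{1}{17504} \left(- \frac{4}{21}\right) = - \frac{1}{91896}$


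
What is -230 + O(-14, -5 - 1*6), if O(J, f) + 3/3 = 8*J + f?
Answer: -354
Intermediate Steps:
O(J, f) = -1 + f + 8*J (O(J, f) = -1 + (8*J + f) = -1 + (f + 8*J) = -1 + f + 8*J)
-230 + O(-14, -5 - 1*6) = -230 + (-1 + (-5 - 1*6) + 8*(-14)) = -230 + (-1 + (-5 - 6) - 112) = -230 + (-1 - 11 - 112) = -230 - 124 = -354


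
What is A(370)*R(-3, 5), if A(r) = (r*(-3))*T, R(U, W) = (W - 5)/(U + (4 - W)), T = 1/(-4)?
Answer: 0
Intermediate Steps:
T = -1/4 ≈ -0.25000
R(U, W) = (-5 + W)/(4 + U - W)
A(r) = 3*r/4 (A(r) = (r*(-3))*(-1/4) = -3*r*(-1/4) = 3*r/4)
A(370)*R(-3, 5) = ((3/4)*370)*((-5 + 5)/(4 - 3 - 1*5)) = 555*(0/(4 - 3 - 5))/2 = 555*(0/(-4))/2 = 555*(-1/4*0)/2 = (555/2)*0 = 0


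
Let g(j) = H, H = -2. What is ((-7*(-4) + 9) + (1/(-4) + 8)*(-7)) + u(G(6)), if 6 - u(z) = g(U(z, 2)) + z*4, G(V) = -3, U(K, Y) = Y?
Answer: 11/4 ≈ 2.7500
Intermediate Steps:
g(j) = -2
u(z) = 8 - 4*z (u(z) = 6 - (-2 + z*4) = 6 - (-2 + 4*z) = 6 + (2 - 4*z) = 8 - 4*z)
((-7*(-4) + 9) + (1/(-4) + 8)*(-7)) + u(G(6)) = ((-7*(-4) + 9) + (1/(-4) + 8)*(-7)) + (8 - 4*(-3)) = ((28 + 9) + (-¼ + 8)*(-7)) + (8 + 12) = (37 + (31/4)*(-7)) + 20 = (37 - 217/4) + 20 = -69/4 + 20 = 11/4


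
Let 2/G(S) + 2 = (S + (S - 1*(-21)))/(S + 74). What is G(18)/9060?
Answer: -46/287655 ≈ -0.00015991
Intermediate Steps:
G(S) = 2/(-2 + (21 + 2*S)/(74 + S)) (G(S) = 2/(-2 + (S + (S - 1*(-21)))/(S + 74)) = 2/(-2 + (S + (S + 21))/(74 + S)) = 2/(-2 + (S + (21 + S))/(74 + S)) = 2/(-2 + (21 + 2*S)/(74 + S)))
G(18)/9060 = (-148/127 - 2/127*18)/9060 = (-148/127 - 36/127)*(1/9060) = -184/127*1/9060 = -46/287655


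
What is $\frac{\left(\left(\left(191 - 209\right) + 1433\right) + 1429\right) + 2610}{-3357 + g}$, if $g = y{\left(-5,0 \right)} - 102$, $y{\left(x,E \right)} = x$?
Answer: $- \frac{2727}{1732} \approx -1.5745$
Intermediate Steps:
$g = -107$ ($g = -5 - 102 = -107$)
$\frac{\left(\left(\left(191 - 209\right) + 1433\right) + 1429\right) + 2610}{-3357 + g} = \frac{\left(\left(\left(191 - 209\right) + 1433\right) + 1429\right) + 2610}{-3357 - 107} = \frac{\left(\left(\left(191 - 209\right) + 1433\right) + 1429\right) + 2610}{-3464} = \left(\left(\left(-18 + 1433\right) + 1429\right) + 2610\right) \left(- \frac{1}{3464}\right) = \left(\left(1415 + 1429\right) + 2610\right) \left(- \frac{1}{3464}\right) = \left(2844 + 2610\right) \left(- \frac{1}{3464}\right) = 5454 \left(- \frac{1}{3464}\right) = - \frac{2727}{1732}$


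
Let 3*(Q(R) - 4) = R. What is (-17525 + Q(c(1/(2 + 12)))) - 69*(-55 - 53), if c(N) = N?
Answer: -422897/42 ≈ -10069.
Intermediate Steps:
Q(R) = 4 + R/3
(-17525 + Q(c(1/(2 + 12)))) - 69*(-55 - 53) = (-17525 + (4 + 1/(3*(2 + 12)))) - 69*(-55 - 53) = (-17525 + (4 + (⅓)/14)) - 69*(-108) = (-17525 + (4 + (⅓)*(1/14))) + 7452 = (-17525 + (4 + 1/42)) + 7452 = (-17525 + 169/42) + 7452 = -735881/42 + 7452 = -422897/42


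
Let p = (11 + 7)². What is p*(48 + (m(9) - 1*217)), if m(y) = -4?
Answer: -56052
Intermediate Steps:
p = 324 (p = 18² = 324)
p*(48 + (m(9) - 1*217)) = 324*(48 + (-4 - 1*217)) = 324*(48 + (-4 - 217)) = 324*(48 - 221) = 324*(-173) = -56052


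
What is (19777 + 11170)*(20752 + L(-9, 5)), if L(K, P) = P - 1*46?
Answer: 640943317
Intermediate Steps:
L(K, P) = -46 + P (L(K, P) = P - 46 = -46 + P)
(19777 + 11170)*(20752 + L(-9, 5)) = (19777 + 11170)*(20752 + (-46 + 5)) = 30947*(20752 - 41) = 30947*20711 = 640943317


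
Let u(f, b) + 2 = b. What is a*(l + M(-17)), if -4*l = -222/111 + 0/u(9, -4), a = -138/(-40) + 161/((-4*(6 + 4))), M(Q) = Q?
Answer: 759/80 ≈ 9.4875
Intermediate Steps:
u(f, b) = -2 + b
a = -23/40 (a = -138*(-1/40) + 161/((-4*10)) = 69/20 + 161/(-40) = 69/20 + 161*(-1/40) = 69/20 - 161/40 = -23/40 ≈ -0.57500)
l = ½ (l = -(-222/111 + 0/(-2 - 4))/4 = -(-222*1/111 + 0/(-6))/4 = -(-2 + 0*(-⅙))/4 = -(-2 + 0)/4 = -¼*(-2) = ½ ≈ 0.50000)
a*(l + M(-17)) = -23*(½ - 17)/40 = -23/40*(-33/2) = 759/80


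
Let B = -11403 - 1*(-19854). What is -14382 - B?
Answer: -22833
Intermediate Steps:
B = 8451 (B = -11403 + 19854 = 8451)
-14382 - B = -14382 - 1*8451 = -14382 - 8451 = -22833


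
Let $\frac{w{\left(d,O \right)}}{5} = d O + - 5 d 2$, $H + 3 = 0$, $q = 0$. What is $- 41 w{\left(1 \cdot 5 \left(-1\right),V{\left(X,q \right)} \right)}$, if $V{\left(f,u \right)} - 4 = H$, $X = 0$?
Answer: $-9225$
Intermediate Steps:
$H = -3$ ($H = -3 + 0 = -3$)
$V{\left(f,u \right)} = 1$ ($V{\left(f,u \right)} = 4 - 3 = 1$)
$w{\left(d,O \right)} = - 50 d + 5 O d$ ($w{\left(d,O \right)} = 5 \left(d O + - 5 d 2\right) = 5 \left(O d - 10 d\right) = 5 \left(- 10 d + O d\right) = - 50 d + 5 O d$)
$- 41 w{\left(1 \cdot 5 \left(-1\right),V{\left(X,q \right)} \right)} = - 41 \cdot 5 \cdot 1 \cdot 5 \left(-1\right) \left(-10 + 1\right) = - 41 \cdot 5 \cdot 5 \left(-1\right) \left(-9\right) = - 41 \cdot 5 \left(-5\right) \left(-9\right) = \left(-41\right) 225 = -9225$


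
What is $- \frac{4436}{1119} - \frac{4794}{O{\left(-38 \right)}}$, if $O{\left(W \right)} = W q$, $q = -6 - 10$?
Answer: $- \frac{4030787}{340176} \approx -11.849$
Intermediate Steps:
$q = -16$
$O{\left(W \right)} = - 16 W$ ($O{\left(W \right)} = W \left(-16\right) = - 16 W$)
$- \frac{4436}{1119} - \frac{4794}{O{\left(-38 \right)}} = - \frac{4436}{1119} - \frac{4794}{\left(-16\right) \left(-38\right)} = \left(-4436\right) \frac{1}{1119} - \frac{4794}{608} = - \frac{4436}{1119} - \frac{2397}{304} = - \frac{4030787}{340176}$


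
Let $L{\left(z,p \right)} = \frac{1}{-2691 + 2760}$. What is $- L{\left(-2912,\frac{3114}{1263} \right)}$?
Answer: $- \frac{1}{69} \approx -0.014493$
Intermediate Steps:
$L{\left(z,p \right)} = \frac{1}{69}$
$- L{\left(-2912,\frac{3114}{1263} \right)} = \left(-1\right) \frac{1}{69} = - \frac{1}{69}$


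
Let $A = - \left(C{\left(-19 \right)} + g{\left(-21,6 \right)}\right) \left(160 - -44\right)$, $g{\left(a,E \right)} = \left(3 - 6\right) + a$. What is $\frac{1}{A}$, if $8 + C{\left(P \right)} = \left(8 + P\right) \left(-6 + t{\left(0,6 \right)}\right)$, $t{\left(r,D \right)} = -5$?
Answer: $- \frac{1}{18156} \approx -5.5078 \cdot 10^{-5}$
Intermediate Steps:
$g{\left(a,E \right)} = -3 + a$
$C{\left(P \right)} = -96 - 11 P$ ($C{\left(P \right)} = -8 + \left(8 + P\right) \left(-6 - 5\right) = -8 + \left(8 + P\right) \left(-11\right) = -8 - \left(88 + 11 P\right) = -96 - 11 P$)
$A = -18156$ ($A = - \left(\left(-96 - -209\right) - 24\right) \left(160 - -44\right) = - \left(\left(-96 + 209\right) - 24\right) \left(160 + 44\right) = - \left(113 - 24\right) 204 = - 89 \cdot 204 = \left(-1\right) 18156 = -18156$)
$\frac{1}{A} = \frac{1}{-18156} = - \frac{1}{18156}$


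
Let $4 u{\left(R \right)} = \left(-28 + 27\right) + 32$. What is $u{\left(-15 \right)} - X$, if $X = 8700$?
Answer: $- \frac{34769}{4} \approx -8692.3$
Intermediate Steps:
$u{\left(R \right)} = \frac{31}{4}$ ($u{\left(R \right)} = \frac{\left(-28 + 27\right) + 32}{4} = \frac{-1 + 32}{4} = \frac{1}{4} \cdot 31 = \frac{31}{4}$)
$u{\left(-15 \right)} - X = \frac{31}{4} - 8700 = - \frac{34769}{4}$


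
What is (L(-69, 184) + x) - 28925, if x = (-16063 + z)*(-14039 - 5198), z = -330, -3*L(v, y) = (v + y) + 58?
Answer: 945969475/3 ≈ 3.1532e+8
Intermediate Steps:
L(v, y) = -58/3 - v/3 - y/3 (L(v, y) = -((v + y) + 58)/3 = -(58 + v + y)/3 = -58/3 - v/3 - y/3)
x = 315352141 (x = (-16063 - 330)*(-14039 - 5198) = -16393*(-19237) = 315352141)
(L(-69, 184) + x) - 28925 = ((-58/3 - ⅓*(-69) - ⅓*184) + 315352141) - 28925 = ((-58/3 + 23 - 184/3) + 315352141) - 28925 = (-173/3 + 315352141) - 28925 = 946056250/3 - 28925 = 945969475/3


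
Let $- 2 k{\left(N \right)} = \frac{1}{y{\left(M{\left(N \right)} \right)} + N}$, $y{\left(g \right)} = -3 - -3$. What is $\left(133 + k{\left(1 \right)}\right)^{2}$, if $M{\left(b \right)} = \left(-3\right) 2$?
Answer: $\frac{70225}{4} \approx 17556.0$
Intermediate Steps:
$M{\left(b \right)} = -6$
$y{\left(g \right)} = 0$ ($y{\left(g \right)} = -3 + 3 = 0$)
$k{\left(N \right)} = - \frac{1}{2 N}$ ($k{\left(N \right)} = - \frac{1}{2 \left(0 + N\right)} = - \frac{1}{2 N}$)
$\left(133 + k{\left(1 \right)}\right)^{2} = \left(133 - \frac{1}{2 \cdot 1}\right)^{2} = \left(133 - \frac{1}{2}\right)^{2} = \left(\frac{265}{2}\right)^{2} = \frac{70225}{4}$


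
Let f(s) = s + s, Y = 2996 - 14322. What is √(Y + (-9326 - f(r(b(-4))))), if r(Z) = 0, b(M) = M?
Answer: 2*I*√5163 ≈ 143.71*I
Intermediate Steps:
Y = -11326
f(s) = 2*s
√(Y + (-9326 - f(r(b(-4))))) = √(-11326 + (-9326 - 2*0)) = √(-11326 + (-9326 - 1*0)) = √(-11326 + (-9326 + 0)) = √(-11326 - 9326) = √(-20652) = 2*I*√5163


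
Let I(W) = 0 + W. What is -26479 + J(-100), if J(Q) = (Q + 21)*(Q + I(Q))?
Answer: -10679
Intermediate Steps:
I(W) = W
J(Q) = 2*Q*(21 + Q) (J(Q) = (Q + 21)*(Q + Q) = (21 + Q)*(2*Q) = 2*Q*(21 + Q))
-26479 + J(-100) = -26479 + 2*(-100)*(21 - 100) = -26479 + 2*(-100)*(-79) = -26479 + 15800 = -10679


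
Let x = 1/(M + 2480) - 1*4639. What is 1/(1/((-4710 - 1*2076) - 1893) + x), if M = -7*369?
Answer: -893937/4146982525 ≈ -0.00021556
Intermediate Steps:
M = -2583
x = -477818/103 (x = 1/(-2583 + 2480) - 1*4639 = 1/(-103) - 4639 = -1/103 - 4639 = -477818/103 ≈ -4639.0)
1/(1/((-4710 - 1*2076) - 1893) + x) = 1/(1/((-4710 - 1*2076) - 1893) - 477818/103) = 1/(1/((-4710 - 2076) - 1893) - 477818/103) = 1/(1/(-6786 - 1893) - 477818/103) = 1/(1/(-8679) - 477818/103) = 1/(-1/8679 - 477818/103) = 1/(-4146982525/893937) = -893937/4146982525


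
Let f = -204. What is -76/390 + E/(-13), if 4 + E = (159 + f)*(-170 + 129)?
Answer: -27653/195 ≈ -141.81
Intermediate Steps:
E = 1841 (E = -4 + (159 - 204)*(-170 + 129) = -4 - 45*(-41) = -4 + 1845 = 1841)
-76/390 + E/(-13) = -76/390 + 1841/(-13) = -76*1/390 + 1841*(-1/13) = -38/195 - 1841/13 = -27653/195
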